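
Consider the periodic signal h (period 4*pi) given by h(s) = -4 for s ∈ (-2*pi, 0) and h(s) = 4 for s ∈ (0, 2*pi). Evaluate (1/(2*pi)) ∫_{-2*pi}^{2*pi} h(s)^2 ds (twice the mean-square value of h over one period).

(1/(2*pi)) ∫_{-2*pi}^{2*pi} h(s)^2 ds = (1/(2*pi)) · (64*pi) = 32.

32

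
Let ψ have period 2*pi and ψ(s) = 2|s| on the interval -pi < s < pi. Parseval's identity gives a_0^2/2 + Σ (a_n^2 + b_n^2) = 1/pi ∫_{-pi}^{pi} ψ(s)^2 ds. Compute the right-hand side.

1/pi ∫_{-pi}^{pi} ψ(s)^2 ds = 1/pi · (8*pi**3/3) = 8*pi**2/3.

8*pi**2/3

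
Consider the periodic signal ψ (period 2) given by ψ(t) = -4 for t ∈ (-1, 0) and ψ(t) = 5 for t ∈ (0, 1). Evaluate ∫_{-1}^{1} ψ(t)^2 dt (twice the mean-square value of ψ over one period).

41

∫_{-1}^{1} ψ(t)^2 dt = 41.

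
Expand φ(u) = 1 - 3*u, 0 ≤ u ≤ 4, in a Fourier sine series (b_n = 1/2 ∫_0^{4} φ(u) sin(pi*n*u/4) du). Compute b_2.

12/pi

b_2 = 1/2 ∫_0^{4} (1 - 3*u) sin(pi*u/2) du.
Integrating by parts (boundary term plus one more integral), an antiderivative of (1 - 3*u) sin(pi*u/2) is 6*u*cos(pi*u/2)/pi - 12*sin(pi*u/2)/pi**2 - 2*cos(pi*u/2)/pi; evaluating from 0 to 4: ∫_{0}^{4} (1 - 3*u) sin(pi*u/2) du = (22/pi) - (-2/pi) = 24/pi.
Hence b_2 = (1/2)·(24/pi) = 12/pi.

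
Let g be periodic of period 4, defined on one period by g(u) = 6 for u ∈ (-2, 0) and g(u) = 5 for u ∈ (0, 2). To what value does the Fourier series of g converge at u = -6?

u = -6 differs from u = 2 by -2 full period(s), and the series is 4-periodic.
At u = 2 the one-sided limits are g(2^-) = 5 and g(2^+) = 6.
By Dirichlet's theorem the series converges to their average, [(5) + (6)]/2 = 11/2.

11/2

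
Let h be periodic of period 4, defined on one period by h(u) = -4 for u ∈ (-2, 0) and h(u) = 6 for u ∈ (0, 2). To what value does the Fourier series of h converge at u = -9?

-4

u = -9 differs from u = -1 by -2 full period(s), and the series is 4-periodic.
h is continuous at u = -1 with value -4, so the series converges to -4 there.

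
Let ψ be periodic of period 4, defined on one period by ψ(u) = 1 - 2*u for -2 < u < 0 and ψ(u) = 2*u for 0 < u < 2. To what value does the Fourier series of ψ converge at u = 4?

u = 4 differs from u = 0 by 1 full period(s), and the series is 4-periodic.
At u = 0 the one-sided limits are ψ(0^-) = 1 and ψ(0^+) = 0.
By Dirichlet's theorem the series converges to their average, [(1) + (0)]/2 = 1/2.

1/2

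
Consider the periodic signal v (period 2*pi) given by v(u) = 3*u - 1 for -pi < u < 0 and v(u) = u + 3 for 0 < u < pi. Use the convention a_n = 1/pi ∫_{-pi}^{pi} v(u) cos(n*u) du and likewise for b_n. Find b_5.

b_5 = 1/pi ∫_{-pi}^{pi} v(u) sin(5*u) du.
Split the integral at the breakpoints.
Integrating by parts (boundary term plus one more integral), an antiderivative of (3*u - 1) sin(5*u) is -3*u*cos(5*u)/5 + 3*sin(5*u)/25 + cos(5*u)/5; evaluating from -pi to 0: ∫_{-pi}^{0} (3*u - 1) sin(5*u) du = (1/5) - (-3*pi/5 - 1/5) = 2/5 + 3*pi/5.
Integrating by parts (boundary term plus one more integral), an antiderivative of (u + 3) sin(5*u) is -u*cos(5*u)/5 + sin(5*u)/25 - 3*cos(5*u)/5; evaluating from 0 to pi: ∫_{0}^{pi} (u + 3) sin(5*u) du = (3/5 + pi/5) - (-3/5) = pi/5 + 6/5.
Summing the pieces and multiplying by (1/pi) gives b_5 = 4*(2 + pi)/(5*pi).

4*(2 + pi)/(5*pi)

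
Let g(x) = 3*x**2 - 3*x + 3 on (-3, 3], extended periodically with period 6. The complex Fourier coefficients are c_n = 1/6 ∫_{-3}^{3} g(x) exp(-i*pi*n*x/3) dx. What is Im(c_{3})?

3/pi

Since g is real-valued, Im(c_{3}) = -1/6 ∫_{-3}^{3} g(x) sin(pi*x) dx = -b_{3}/2.
Integrating by parts twice (tabular method), an antiderivative of (3*x**2 - 3*x + 3) sin(pi*x) is -3*x**2*cos(pi*x)/pi + 6*x*sin(pi*x)/pi**2 + 3*x*cos(pi*x)/pi - 3*sin(pi*x)/pi**2 - 3*cos(pi*x)/pi + 6*cos(pi*x)/pi**3; evaluating from -3 to 3: ∫_{-3}^{3} (3*x**2 - 3*x + 3) sin(pi*x) dx = (-6/pi**3 + 21/pi) - (-6/pi**3 + 39/pi) = -18/pi.
Hence Im(c_{3}) = (-1/6)·(-18/pi) = 3/pi.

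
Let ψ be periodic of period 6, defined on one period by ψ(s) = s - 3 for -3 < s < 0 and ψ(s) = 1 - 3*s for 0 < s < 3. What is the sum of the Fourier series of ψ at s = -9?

s = -9 differs from s = 3 by -2 full period(s), and the series is 6-periodic.
At s = 3 the one-sided limits are ψ(3^-) = -8 and ψ(3^+) = -6.
By Dirichlet's theorem the series converges to their average, [(-8) + (-6)]/2 = -7.

-7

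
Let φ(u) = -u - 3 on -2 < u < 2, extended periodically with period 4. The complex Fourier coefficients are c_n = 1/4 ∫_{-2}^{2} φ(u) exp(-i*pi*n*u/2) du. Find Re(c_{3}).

0

Since φ is real-valued, Re(c_{3}) = 1/4 ∫_{-2}^{2} φ(u) cos(3*pi*u/2) du = a_{3}/2.
Integrating by parts (boundary term plus one more integral), an antiderivative of (-u - 3) cos(3*pi*u/2) is -2*u*sin(3*pi*u/2)/(3*pi) - 2*sin(3*pi*u/2)/pi - 4*cos(3*pi*u/2)/(9*pi**2); evaluating from -2 to 2: ∫_{-2}^{2} (-u - 3) cos(3*pi*u/2) du = (4/(9*pi**2)) - (4/(9*pi**2)) = 0.
Hence Re(c_{3}) = (1/4)·(0) = 0.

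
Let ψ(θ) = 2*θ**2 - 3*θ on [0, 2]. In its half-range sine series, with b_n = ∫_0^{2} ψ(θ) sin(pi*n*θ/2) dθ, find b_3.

4*(-16 + 9*pi**2)/(27*pi**3)

b_3 = ∫_0^{2} (2*θ**2 - 3*θ) sin(3*pi*θ/2) dθ.
Integrating by parts twice (tabular method), an antiderivative of (2*θ**2 - 3*θ) sin(3*pi*θ/2) is -4*θ**2*cos(3*pi*θ/2)/(3*pi) + 16*θ*sin(3*pi*θ/2)/(9*pi**2) + 2*θ*cos(3*pi*θ/2)/pi - 4*sin(3*pi*θ/2)/(3*pi**2) + 32*cos(3*pi*θ/2)/(27*pi**3); evaluating from 0 to 2: ∫_{0}^{2} (2*θ**2 - 3*θ) sin(3*pi*θ/2) dθ = (4*(-8 + 9*pi**2)/(27*pi**3)) - (32/(27*pi**3)) = 4*(-16 + 9*pi**2)/(27*pi**3).
Hence b_3 = 4*(-16 + 9*pi**2)/(27*pi**3).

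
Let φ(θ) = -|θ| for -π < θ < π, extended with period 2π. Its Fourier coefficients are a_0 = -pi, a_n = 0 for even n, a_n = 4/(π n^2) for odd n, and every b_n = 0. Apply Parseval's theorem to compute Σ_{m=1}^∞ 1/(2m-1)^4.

Parseval: a_0^2/2 + Σ a_n^2 = (1/π) ∫_{-π}^{π} φ(θ)^2 dθ = 2*pi**2/3.
Subtract a_0^2/2 = pi**2/2: Σ a_n^2 = pi**2/6.
Only odd n contribute, with a_n^2 = 16/(π^2 n^4), so Σ_{m≥1} 1/(2m-1)^4 = π^2·(pi**2/6)/16 = pi**4/96.

pi**4/96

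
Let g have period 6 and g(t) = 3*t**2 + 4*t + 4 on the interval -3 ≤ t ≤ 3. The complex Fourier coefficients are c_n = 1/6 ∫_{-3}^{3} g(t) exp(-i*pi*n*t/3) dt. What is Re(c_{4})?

Since g is real-valued, Re(c_{4}) = 1/6 ∫_{-3}^{3} g(t) cos(4*pi*t/3) dt = a_{4}/2.
Integrating by parts twice (tabular method), an antiderivative of (3*t**2 + 4*t + 4) cos(4*pi*t/3) is 9*t**2*sin(4*pi*t/3)/(4*pi) + 3*t*sin(4*pi*t/3)/pi + 27*t*cos(4*pi*t/3)/(8*pi**2) - 81*sin(4*pi*t/3)/(32*pi**3) + 3*sin(4*pi*t/3)/pi + 9*cos(4*pi*t/3)/(4*pi**2); evaluating from -3 to 3: ∫_{-3}^{3} (3*t**2 + 4*t + 4) cos(4*pi*t/3) dt = (99/(8*pi**2)) - (-63/(8*pi**2)) = 81/(4*pi**2).
Hence Re(c_{4}) = (1/6)·(81/(4*pi**2)) = 27/(8*pi**2).

27/(8*pi**2)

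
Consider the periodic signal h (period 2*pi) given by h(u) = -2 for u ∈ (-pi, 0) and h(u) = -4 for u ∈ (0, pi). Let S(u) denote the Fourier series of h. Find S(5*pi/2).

-4

u = 5*pi/2 differs from u = pi/2 by 1 full period(s), and the series is 2*pi-periodic.
h is continuous at u = pi/2 with value -4, so the series converges to -4 there.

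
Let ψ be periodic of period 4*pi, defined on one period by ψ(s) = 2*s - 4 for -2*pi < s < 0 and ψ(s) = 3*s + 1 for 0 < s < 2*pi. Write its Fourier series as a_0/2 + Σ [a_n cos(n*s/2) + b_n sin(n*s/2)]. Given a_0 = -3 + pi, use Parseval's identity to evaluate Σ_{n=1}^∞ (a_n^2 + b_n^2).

Parseval: a_0^2/2 + Σ_{n≥1} (a_n^2+b_n^2) = (1/(2*pi)) ∫_{-2*pi}^{2*pi} ψ(s)^2 ds = 17 + 22*pi + 52*pi**2/3.
Subtract a_0^2/2 = (3 - pi)**2/2: Σ (a_n^2+b_n^2) = 25/2 + 25*pi + 101*pi**2/6.

25/2 + 25*pi + 101*pi**2/6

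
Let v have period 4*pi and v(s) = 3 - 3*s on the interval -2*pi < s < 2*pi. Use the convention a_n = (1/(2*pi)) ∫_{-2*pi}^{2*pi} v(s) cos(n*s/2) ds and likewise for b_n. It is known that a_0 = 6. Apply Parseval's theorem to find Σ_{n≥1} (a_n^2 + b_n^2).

Parseval: a_0^2/2 + Σ_{n≥1} (a_n^2+b_n^2) = (1/(2*pi)) ∫_{-2*pi}^{2*pi} v(s)^2 ds = 18 + 24*pi**2.
Subtract a_0^2/2 = 18: Σ (a_n^2+b_n^2) = 24*pi**2.

24*pi**2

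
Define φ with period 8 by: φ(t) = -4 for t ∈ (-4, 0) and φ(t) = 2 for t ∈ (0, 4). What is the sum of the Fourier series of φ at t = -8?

t = -8 differs from t = 0 by -1 full period(s), and the series is 8-periodic.
At t = 0 the one-sided limits are φ(0^-) = -4 and φ(0^+) = 2.
By Dirichlet's theorem the series converges to their average, [(-4) + (2)]/2 = -1.

-1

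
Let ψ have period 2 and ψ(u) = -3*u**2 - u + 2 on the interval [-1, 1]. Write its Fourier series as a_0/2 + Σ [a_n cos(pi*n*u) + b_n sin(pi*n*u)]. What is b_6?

b_6 = ∫_{-1}^{1} ψ(u) sin(6*pi*u) du.
Integrating by parts twice (tabular method), an antiderivative of (-3*u**2 - u + 2) sin(6*pi*u) is u**2*cos(6*pi*u)/(2*pi) - u*sin(6*pi*u)/(6*pi**2) + u*cos(6*pi*u)/(6*pi) - sin(6*pi*u)/(36*pi**2) - cos(6*pi*u)/(3*pi) - cos(6*pi*u)/(36*pi**3); evaluating from -1 to 1: ∫_{-1}^{1} (-3*u**2 - u + 2) sin(6*pi*u) du = ((-1 + 12*pi**2)/(36*pi**3)) - (-1/(36*pi**3)) = 1/(3*pi).
Hence b_6 = 1/(3*pi).

1/(3*pi)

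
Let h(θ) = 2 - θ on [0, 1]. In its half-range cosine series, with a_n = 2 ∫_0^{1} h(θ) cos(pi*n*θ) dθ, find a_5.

a_5 = 2 ∫_0^{1} (2 - θ) cos(5*pi*θ) dθ.
Integrating by parts (boundary term plus one more integral), an antiderivative of (2 - θ) cos(5*pi*θ) is -θ*sin(5*pi*θ)/(5*pi) + 2*sin(5*pi*θ)/(5*pi) - cos(5*pi*θ)/(25*pi**2); evaluating from 0 to 1: ∫_{0}^{1} (2 - θ) cos(5*pi*θ) dθ = (1/(25*pi**2)) - (-1/(25*pi**2)) = 2/(25*pi**2).
Hence a_5 = 2·(2/(25*pi**2)) = 4/(25*pi**2).

4/(25*pi**2)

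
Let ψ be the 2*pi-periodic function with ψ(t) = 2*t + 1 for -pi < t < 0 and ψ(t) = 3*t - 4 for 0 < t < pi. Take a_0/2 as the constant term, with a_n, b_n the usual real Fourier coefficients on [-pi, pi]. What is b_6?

-5/6

b_6 = 1/pi ∫_{-pi}^{pi} ψ(t) sin(6*t) dt.
Split the integral at the breakpoints.
Integrating by parts (boundary term plus one more integral), an antiderivative of (2*t + 1) sin(6*t) is -t*cos(6*t)/3 + sin(6*t)/18 - cos(6*t)/6; evaluating from -pi to 0: ∫_{-pi}^{0} (2*t + 1) sin(6*t) dt = (-1/6) - (-1/6 + pi/3) = -pi/3.
Integrating by parts (boundary term plus one more integral), an antiderivative of (3*t - 4) sin(6*t) is -t*cos(6*t)/2 + sin(6*t)/12 + 2*cos(6*t)/3; evaluating from 0 to pi: ∫_{0}^{pi} (3*t - 4) sin(6*t) dt = (2/3 - pi/2) - (2/3) = -pi/2.
Summing the pieces and multiplying by (1/pi) gives b_6 = -5/6.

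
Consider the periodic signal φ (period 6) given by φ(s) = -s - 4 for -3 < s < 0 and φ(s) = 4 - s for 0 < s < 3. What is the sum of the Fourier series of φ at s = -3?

0

s = -3 differs from s = 3 by -1 full period(s), and the series is 6-periodic.
At s = 3 the one-sided limits are φ(3^-) = 1 and φ(3^+) = -1.
By Dirichlet's theorem the series converges to their average, [(1) + (-1)]/2 = 0.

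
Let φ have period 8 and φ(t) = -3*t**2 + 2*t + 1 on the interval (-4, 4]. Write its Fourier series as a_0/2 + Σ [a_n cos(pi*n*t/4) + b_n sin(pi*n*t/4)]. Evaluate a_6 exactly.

-16/(3*pi**2)

a_6 = 1/4 ∫_{-4}^{4} φ(t) cos(3*pi*t/2) dt.
Integrating by parts twice (tabular method), an antiderivative of (-3*t**2 + 2*t + 1) cos(3*pi*t/2) is -2*t**2*sin(3*pi*t/2)/pi + 4*t*sin(3*pi*t/2)/(3*pi) - 8*t*cos(3*pi*t/2)/(3*pi**2) + 16*sin(3*pi*t/2)/(9*pi**3) + 2*sin(3*pi*t/2)/(3*pi) + 8*cos(3*pi*t/2)/(9*pi**2); evaluating from -4 to 4: ∫_{-4}^{4} (-3*t**2 + 2*t + 1) cos(3*pi*t/2) dt = (-88/(9*pi**2)) - (104/(9*pi**2)) = -64/(3*pi**2).
Hence a_6 = (1/4)·(-64/(3*pi**2)) = -16/(3*pi**2).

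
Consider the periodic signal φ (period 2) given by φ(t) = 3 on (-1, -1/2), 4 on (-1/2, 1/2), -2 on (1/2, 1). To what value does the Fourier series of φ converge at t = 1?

At t = 1 the one-sided limits are φ(1^-) = -2 and φ(1^+) = 3.
By Dirichlet's theorem the series converges to their average, [(-2) + (3)]/2 = 1/2.

1/2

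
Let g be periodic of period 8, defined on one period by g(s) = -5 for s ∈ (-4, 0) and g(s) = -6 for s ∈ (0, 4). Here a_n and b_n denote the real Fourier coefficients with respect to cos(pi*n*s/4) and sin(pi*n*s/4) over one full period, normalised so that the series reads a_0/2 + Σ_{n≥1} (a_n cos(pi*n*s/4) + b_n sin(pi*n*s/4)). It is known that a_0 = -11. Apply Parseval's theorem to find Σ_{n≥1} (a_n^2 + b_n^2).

1/2

Parseval: a_0^2/2 + Σ_{n≥1} (a_n^2+b_n^2) = 1/4 ∫_{-4}^{4} g(s)^2 ds = 61.
Subtract a_0^2/2 = 121/2: Σ (a_n^2+b_n^2) = 1/2.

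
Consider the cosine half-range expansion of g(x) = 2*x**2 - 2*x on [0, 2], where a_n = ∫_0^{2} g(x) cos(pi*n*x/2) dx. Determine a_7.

-16/(49*pi**2)

a_7 = ∫_0^{2} (2*x**2 - 2*x) cos(7*pi*x/2) dx.
Integrating by parts twice (tabular method), an antiderivative of (2*x**2 - 2*x) cos(7*pi*x/2) is 4*x**2*sin(7*pi*x/2)/(7*pi) - 4*x*sin(7*pi*x/2)/(7*pi) + 16*x*cos(7*pi*x/2)/(49*pi**2) - 32*sin(7*pi*x/2)/(343*pi**3) - 8*cos(7*pi*x/2)/(49*pi**2); evaluating from 0 to 2: ∫_{0}^{2} (2*x**2 - 2*x) cos(7*pi*x/2) dx = (-24/(49*pi**2)) - (-8/(49*pi**2)) = -16/(49*pi**2).
Hence a_7 = -16/(49*pi**2).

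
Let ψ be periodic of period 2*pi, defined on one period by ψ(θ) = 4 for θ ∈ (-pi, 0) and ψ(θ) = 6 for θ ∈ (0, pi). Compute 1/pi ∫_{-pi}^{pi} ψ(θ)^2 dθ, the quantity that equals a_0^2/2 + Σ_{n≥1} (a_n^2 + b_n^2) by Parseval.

52

1/pi ∫_{-pi}^{pi} ψ(θ)^2 dθ = 1/pi · (52*pi) = 52.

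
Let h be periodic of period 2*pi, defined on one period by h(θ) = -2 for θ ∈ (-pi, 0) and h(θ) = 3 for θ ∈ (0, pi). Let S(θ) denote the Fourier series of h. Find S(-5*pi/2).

θ = -5*pi/2 differs from θ = -pi/2 by -1 full period(s), and the series is 2*pi-periodic.
h is continuous at θ = -pi/2 with value -2, so the series converges to -2 there.

-2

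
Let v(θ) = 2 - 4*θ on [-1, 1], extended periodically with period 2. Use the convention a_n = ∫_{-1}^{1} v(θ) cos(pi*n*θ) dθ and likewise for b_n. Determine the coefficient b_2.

4/pi

b_2 = ∫_{-1}^{1} v(θ) sin(2*pi*θ) dθ.
Integrating by parts (boundary term plus one more integral), an antiderivative of (2 - 4*θ) sin(2*pi*θ) is 2*θ*cos(2*pi*θ)/pi - sin(2*pi*θ)/pi**2 - cos(2*pi*θ)/pi; evaluating from -1 to 1: ∫_{-1}^{1} (2 - 4*θ) sin(2*pi*θ) dθ = (1/pi) - (-3/pi) = 4/pi.
Hence b_2 = 4/pi.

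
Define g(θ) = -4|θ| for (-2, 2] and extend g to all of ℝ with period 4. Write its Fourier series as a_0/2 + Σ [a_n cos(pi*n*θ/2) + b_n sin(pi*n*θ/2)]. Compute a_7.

a_7 = 1/2 ∫_{-2}^{2} g(θ) cos(7*pi*θ/2) dθ.
g is even and cos(7*pi*θ/2) is even, so the integrand is even and a_7 = ∫_0^{2} g(θ) cos(7*pi*θ/2) dθ.
Integrating by parts (boundary term plus one more integral), an antiderivative of (-4*θ) cos(7*pi*θ/2) is -8*θ*sin(7*pi*θ/2)/(7*pi) - 16*cos(7*pi*θ/2)/(49*pi**2); evaluating from 0 to 2: ∫_{0}^{2} (-4*θ) cos(7*pi*θ/2) dθ = (16/(49*pi**2)) - (-16/(49*pi**2)) = 32/(49*pi**2).
Hence a_7 = 32/(49*pi**2).

32/(49*pi**2)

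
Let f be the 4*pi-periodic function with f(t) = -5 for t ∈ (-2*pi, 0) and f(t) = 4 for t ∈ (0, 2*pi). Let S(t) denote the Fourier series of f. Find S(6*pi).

-1/2

t = 6*pi differs from t = 2*pi by 1 full period(s), and the series is 4*pi-periodic.
At t = 2*pi the one-sided limits are f(2*pi^-) = 4 and f(2*pi^+) = -5.
By Dirichlet's theorem the series converges to their average, [(4) + (-5)]/2 = -1/2.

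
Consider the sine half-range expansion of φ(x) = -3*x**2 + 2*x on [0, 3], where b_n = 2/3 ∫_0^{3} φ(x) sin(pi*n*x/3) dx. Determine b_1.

b_1 = 2/3 ∫_0^{3} (-3*x**2 + 2*x) sin(pi*x/3) dx.
Integrating by parts twice (tabular method), an antiderivative of (-3*x**2 + 2*x) sin(pi*x/3) is 9*x**2*cos(pi*x/3)/pi - 54*x*sin(pi*x/3)/pi**2 - 6*x*cos(pi*x/3)/pi + 18*sin(pi*x/3)/pi**2 - 162*cos(pi*x/3)/pi**3; evaluating from 0 to 3: ∫_{0}^{3} (-3*x**2 + 2*x) sin(pi*x/3) dx = (-63/pi + 162/pi**3) - (-162/pi**3) = -63/pi + 324/pi**3.
Hence b_1 = (2/3)·(-63/pi + 324/pi**3) = -42/pi + 216/pi**3.

-42/pi + 216/pi**3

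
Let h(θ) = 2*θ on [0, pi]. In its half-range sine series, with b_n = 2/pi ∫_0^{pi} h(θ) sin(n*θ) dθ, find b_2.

-2

b_2 = 2/pi ∫_0^{pi} (2*θ) sin(2*θ) dθ.
Integrating by parts (boundary term plus one more integral), an antiderivative of (2*θ) sin(2*θ) is -θ*cos(2*θ) + sin(2*θ)/2; evaluating from 0 to pi: ∫_{0}^{pi} (2*θ) sin(2*θ) dθ = (-pi) - (0) = -pi.
Hence b_2 = (2/pi)·(-pi) = -2.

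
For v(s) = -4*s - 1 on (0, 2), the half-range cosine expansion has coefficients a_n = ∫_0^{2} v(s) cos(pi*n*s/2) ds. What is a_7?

32/(49*pi**2)

a_7 = ∫_0^{2} (-4*s - 1) cos(7*pi*s/2) ds.
Integrating by parts (boundary term plus one more integral), an antiderivative of (-4*s - 1) cos(7*pi*s/2) is -8*s*sin(7*pi*s/2)/(7*pi) - 2*sin(7*pi*s/2)/(7*pi) - 16*cos(7*pi*s/2)/(49*pi**2); evaluating from 0 to 2: ∫_{0}^{2} (-4*s - 1) cos(7*pi*s/2) ds = (16/(49*pi**2)) - (-16/(49*pi**2)) = 32/(49*pi**2).
Hence a_7 = 32/(49*pi**2).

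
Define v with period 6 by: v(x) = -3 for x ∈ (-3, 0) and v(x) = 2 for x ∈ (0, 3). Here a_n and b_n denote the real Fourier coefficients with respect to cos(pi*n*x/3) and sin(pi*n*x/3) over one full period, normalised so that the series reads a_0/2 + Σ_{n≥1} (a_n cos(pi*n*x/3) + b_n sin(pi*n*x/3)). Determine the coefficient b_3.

b_3 = 1/3 ∫_{-3}^{3} v(x) sin(pi*x) dx.
Split the integral at the breakpoints.
Directly, an antiderivative of (-3) sin(pi*x) is 3*cos(pi*x)/pi; evaluating from -3 to 0: ∫_{-3}^{0} (-3) sin(pi*x) dx = (3/pi) - (-3/pi) = 6/pi.
Directly, an antiderivative of (2) sin(pi*x) is -2*cos(pi*x)/pi; evaluating from 0 to 3: ∫_{0}^{3} (2) sin(pi*x) dx = (2/pi) - (-2/pi) = 4/pi.
Summing the pieces and multiplying by (1/3) gives b_3 = 10/(3*pi).

10/(3*pi)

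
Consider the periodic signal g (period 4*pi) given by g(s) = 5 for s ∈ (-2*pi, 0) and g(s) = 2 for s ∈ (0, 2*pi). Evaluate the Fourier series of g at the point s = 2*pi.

7/2

At s = 2*pi the one-sided limits are g(2*pi^-) = 2 and g(2*pi^+) = 5.
By Dirichlet's theorem the series converges to their average, [(2) + (5)]/2 = 7/2.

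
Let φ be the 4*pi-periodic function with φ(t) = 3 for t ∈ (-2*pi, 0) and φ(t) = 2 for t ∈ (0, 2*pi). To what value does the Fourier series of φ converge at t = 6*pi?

t = 6*pi differs from t = -2*pi by 2 full period(s), and the series is 4*pi-periodic.
At t = -2*pi the one-sided limits are φ(-2*pi^-) = 2 and φ(-2*pi^+) = 3.
By Dirichlet's theorem the series converges to their average, [(2) + (3)]/2 = 5/2.

5/2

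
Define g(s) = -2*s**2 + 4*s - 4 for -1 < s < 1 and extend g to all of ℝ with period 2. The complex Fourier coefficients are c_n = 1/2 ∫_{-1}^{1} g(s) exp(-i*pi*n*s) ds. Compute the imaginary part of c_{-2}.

Since g is real-valued, Im(c_{-2}) = -1/2 ∫_{-1}^{1} g(s) sin(-2*pi*s) ds = b_{2}/2.
Integrating by parts twice (tabular method), an antiderivative of (-2*s**2 + 4*s - 4) sin(-2*pi*s) is -s**2*cos(2*pi*s)/pi + s*sin(2*pi*s)/pi**2 + 2*s*cos(2*pi*s)/pi - sin(2*pi*s)/pi**2 - 2*cos(2*pi*s)/pi + cos(2*pi*s)/(2*pi**3); evaluating from -1 to 1: ∫_{-1}^{1} (-2*s**2 + 4*s - 4) sin(-2*pi*s) ds = ((1/2 - pi**2)/pi**3) - (-5/pi + 1/(2*pi**3)) = 4/pi.
Hence Im(c_{-2}) = (-1/2)·(4/pi) = -2/pi.

-2/pi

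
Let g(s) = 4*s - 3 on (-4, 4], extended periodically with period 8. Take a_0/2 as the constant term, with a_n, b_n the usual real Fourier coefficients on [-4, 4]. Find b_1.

32/pi

b_1 = 1/4 ∫_{-4}^{4} g(s) sin(pi*s/4) ds.
Integrating by parts (boundary term plus one more integral), an antiderivative of (4*s - 3) sin(pi*s/4) is -16*s*cos(pi*s/4)/pi + 64*sin(pi*s/4)/pi**2 + 12*cos(pi*s/4)/pi; evaluating from -4 to 4: ∫_{-4}^{4} (4*s - 3) sin(pi*s/4) ds = (52/pi) - (-76/pi) = 128/pi.
Hence b_1 = (1/4)·(128/pi) = 32/pi.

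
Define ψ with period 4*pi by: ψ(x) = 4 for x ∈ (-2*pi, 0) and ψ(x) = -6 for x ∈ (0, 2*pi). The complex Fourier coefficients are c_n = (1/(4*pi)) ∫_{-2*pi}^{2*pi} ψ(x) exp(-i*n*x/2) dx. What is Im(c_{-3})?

Since ψ is real-valued, Im(c_{-3}) = -(1/(4*pi)) ∫_{-2*pi}^{2*pi} ψ(x) sin(-3*x/2) dx = b_{3}/2.
Split the integral at the breakpoints.
Directly, an antiderivative of (4) sin(-3*x/2) is 8*cos(3*x/2)/3; evaluating from -2*pi to 0: ∫_{-2*pi}^{0} (4) sin(-3*x/2) dx = (8/3) - (-8/3) = 16/3.
Directly, an antiderivative of (-6) sin(-3*x/2) is -4*cos(3*x/2); evaluating from 0 to 2*pi: ∫_{0}^{2*pi} (-6) sin(-3*x/2) dx = (4) - (-4) = 8.
So ∫_{-2*pi}^{2*pi} ψ(x) sin(-3*x/2) dx = 40/3.
Hence Im(c_{-3}) = (-1/(4*pi))·(40/3) = -10/(3*pi).

-10/(3*pi)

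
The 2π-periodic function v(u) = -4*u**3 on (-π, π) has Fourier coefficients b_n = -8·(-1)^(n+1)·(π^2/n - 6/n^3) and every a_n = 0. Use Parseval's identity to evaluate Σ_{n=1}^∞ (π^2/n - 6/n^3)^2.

pi**6/14

Parseval: Σ b_n^2 = (1/π) ∫_{-π}^{π} v(u)^2 du = 32*pi**6/7.
b_n^2 = 64·(π^2/n - 6/n^3)^2, so the sum equals (32*pi**6/7)/64 = pi**6/14.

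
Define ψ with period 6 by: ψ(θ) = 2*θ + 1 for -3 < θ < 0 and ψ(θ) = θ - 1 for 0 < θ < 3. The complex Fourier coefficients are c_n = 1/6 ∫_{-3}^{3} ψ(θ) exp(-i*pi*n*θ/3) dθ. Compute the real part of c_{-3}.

1/(3*pi**2)

Since ψ is real-valued, Re(c_{-3}) = 1/6 ∫_{-3}^{3} ψ(θ) cos(-pi*θ) dθ = a_{3}/2.
Split the integral at the breakpoints.
Integrating by parts (boundary term plus one more integral), an antiderivative of (2*θ + 1) cos(-pi*θ) is 2*θ*sin(pi*θ)/pi + sin(pi*θ)/pi + 2*cos(pi*θ)/pi**2; evaluating from -3 to 0: ∫_{-3}^{0} (2*θ + 1) cos(-pi*θ) dθ = (2/pi**2) - (-2/pi**2) = 4/pi**2.
Integrating by parts (boundary term plus one more integral), an antiderivative of (θ - 1) cos(-pi*θ) is θ*sin(pi*θ)/pi - sin(pi*θ)/pi + cos(pi*θ)/pi**2; evaluating from 0 to 3: ∫_{0}^{3} (θ - 1) cos(-pi*θ) dθ = (-1/pi**2) - (pi**(-2)) = -2/pi**2.
So ∫_{-3}^{3} ψ(θ) cos(-pi*θ) dθ = 2/pi**2.
Hence Re(c_{-3}) = (1/6)·(2/pi**2) = 1/(3*pi**2).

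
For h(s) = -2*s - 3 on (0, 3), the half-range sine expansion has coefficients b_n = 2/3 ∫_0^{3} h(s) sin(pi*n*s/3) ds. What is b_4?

3/pi

b_4 = 2/3 ∫_0^{3} (-2*s - 3) sin(4*pi*s/3) ds.
Integrating by parts (boundary term plus one more integral), an antiderivative of (-2*s - 3) sin(4*pi*s/3) is 3*s*cos(4*pi*s/3)/(2*pi) - 9*sin(4*pi*s/3)/(8*pi**2) + 9*cos(4*pi*s/3)/(4*pi); evaluating from 0 to 3: ∫_{0}^{3} (-2*s - 3) sin(4*pi*s/3) ds = (27/(4*pi)) - (9/(4*pi)) = 9/(2*pi).
Hence b_4 = (2/3)·(9/(2*pi)) = 3/pi.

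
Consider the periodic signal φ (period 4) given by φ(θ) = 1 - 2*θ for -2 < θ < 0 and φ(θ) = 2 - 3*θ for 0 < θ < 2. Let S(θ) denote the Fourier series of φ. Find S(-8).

θ = -8 differs from θ = 0 by -2 full period(s), and the series is 4-periodic.
At θ = 0 the one-sided limits are φ(0^-) = 1 and φ(0^+) = 2.
By Dirichlet's theorem the series converges to their average, [(1) + (2)]/2 = 3/2.

3/2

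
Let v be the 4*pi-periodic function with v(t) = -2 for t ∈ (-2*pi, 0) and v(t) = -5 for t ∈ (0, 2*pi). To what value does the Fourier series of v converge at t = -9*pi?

-2

t = -9*pi differs from t = -pi by -2 full period(s), and the series is 4*pi-periodic.
v is continuous at t = -pi with value -2, so the series converges to -2 there.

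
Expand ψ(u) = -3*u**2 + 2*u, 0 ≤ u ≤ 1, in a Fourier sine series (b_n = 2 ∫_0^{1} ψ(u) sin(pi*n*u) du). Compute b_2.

b_2 = 2 ∫_0^{1} (-3*u**2 + 2*u) sin(2*pi*u) du.
Integrating by parts twice (tabular method), an antiderivative of (-3*u**2 + 2*u) sin(2*pi*u) is 3*u**2*cos(2*pi*u)/(2*pi) - 3*u*sin(2*pi*u)/(2*pi**2) - u*cos(2*pi*u)/pi + sin(2*pi*u)/(2*pi**2) - 3*cos(2*pi*u)/(4*pi**3); evaluating from 0 to 1: ∫_{0}^{1} (-3*u**2 + 2*u) sin(2*pi*u) du = ((-3 + 2*pi**2)/(4*pi**3)) - (-3/(4*pi**3)) = 1/(2*pi).
Hence b_2 = 2·(1/(2*pi)) = 1/pi.

1/pi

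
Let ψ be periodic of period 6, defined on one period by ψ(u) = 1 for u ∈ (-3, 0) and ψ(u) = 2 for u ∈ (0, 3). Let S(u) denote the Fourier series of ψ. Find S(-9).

3/2

u = -9 differs from u = 3 by -2 full period(s), and the series is 6-periodic.
At u = 3 the one-sided limits are ψ(3^-) = 2 and ψ(3^+) = 1.
By Dirichlet's theorem the series converges to their average, [(2) + (1)]/2 = 3/2.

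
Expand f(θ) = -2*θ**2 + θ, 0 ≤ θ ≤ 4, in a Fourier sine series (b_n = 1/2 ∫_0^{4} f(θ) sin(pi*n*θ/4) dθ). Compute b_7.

-8/pi + 256/(343*pi**3)

b_7 = 1/2 ∫_0^{4} (-2*θ**2 + θ) sin(7*pi*θ/4) dθ.
Integrating by parts twice (tabular method), an antiderivative of (-2*θ**2 + θ) sin(7*pi*θ/4) is 8*θ**2*cos(7*pi*θ/4)/(7*pi) - 64*θ*sin(7*pi*θ/4)/(49*pi**2) - 4*θ*cos(7*pi*θ/4)/(7*pi) + 16*sin(7*pi*θ/4)/(49*pi**2) - 256*cos(7*pi*θ/4)/(343*pi**3); evaluating from 0 to 4: ∫_{0}^{4} (-2*θ**2 + θ) sin(7*pi*θ/4) dθ = (-16/pi + 256/(343*pi**3)) - (-256/(343*pi**3)) = -16/pi + 512/(343*pi**3).
Hence b_7 = (1/2)·(-16/pi + 512/(343*pi**3)) = -8/pi + 256/(343*pi**3).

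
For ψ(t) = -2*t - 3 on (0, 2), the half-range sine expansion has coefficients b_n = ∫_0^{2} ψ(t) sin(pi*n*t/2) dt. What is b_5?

-4/pi

b_5 = ∫_0^{2} (-2*t - 3) sin(5*pi*t/2) dt.
Integrating by parts (boundary term plus one more integral), an antiderivative of (-2*t - 3) sin(5*pi*t/2) is 4*t*cos(5*pi*t/2)/(5*pi) - 8*sin(5*pi*t/2)/(25*pi**2) + 6*cos(5*pi*t/2)/(5*pi); evaluating from 0 to 2: ∫_{0}^{2} (-2*t - 3) sin(5*pi*t/2) dt = (-14/(5*pi)) - (6/(5*pi)) = -4/pi.
Hence b_5 = -4/pi.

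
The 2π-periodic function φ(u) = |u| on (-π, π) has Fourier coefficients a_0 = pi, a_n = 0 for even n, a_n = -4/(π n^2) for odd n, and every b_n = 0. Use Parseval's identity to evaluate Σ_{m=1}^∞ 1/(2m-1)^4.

Parseval: a_0^2/2 + Σ a_n^2 = (1/π) ∫_{-π}^{π} φ(u)^2 du = 2*pi**2/3.
Subtract a_0^2/2 = pi**2/2: Σ a_n^2 = pi**2/6.
Only odd n contribute, with a_n^2 = 16/(π^2 n^4), so Σ_{m≥1} 1/(2m-1)^4 = π^2·(pi**2/6)/16 = pi**4/96.

pi**4/96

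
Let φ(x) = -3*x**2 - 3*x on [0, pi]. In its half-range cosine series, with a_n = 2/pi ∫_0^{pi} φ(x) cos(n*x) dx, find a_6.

a_6 = 2/pi ∫_0^{pi} (-3*x**2 - 3*x) cos(6*x) dx.
Integrating by parts twice (tabular method), an antiderivative of (-3*x**2 - 3*x) cos(6*x) is -x**2*sin(6*x)/2 - x*sin(6*x)/2 - x*cos(6*x)/6 + sin(6*x)/36 - cos(6*x)/12; evaluating from 0 to pi: ∫_{0}^{pi} (-3*x**2 - 3*x) cos(6*x) dx = (-pi/6 - 1/12) - (-1/12) = -pi/6.
Hence a_6 = (2/pi)·(-pi/6) = -1/3.

-1/3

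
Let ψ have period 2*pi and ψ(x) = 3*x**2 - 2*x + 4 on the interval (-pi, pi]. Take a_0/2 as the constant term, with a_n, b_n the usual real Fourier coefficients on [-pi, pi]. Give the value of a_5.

a_5 = 1/pi ∫_{-pi}^{pi} ψ(x) cos(5*x) dx.
Integrating by parts twice (tabular method), an antiderivative of (3*x**2 - 2*x + 4) cos(5*x) is 3*x**2*sin(5*x)/5 - 2*x*sin(5*x)/5 + 6*x*cos(5*x)/25 + 94*sin(5*x)/125 - 2*cos(5*x)/25; evaluating from -pi to pi: ∫_{-pi}^{pi} (3*x**2 - 2*x + 4) cos(5*x) dx = (2/25 - 6*pi/25) - (2/25 + 6*pi/25) = -12*pi/25.
Hence a_5 = (1/pi)·(-12*pi/25) = -12/25.

-12/25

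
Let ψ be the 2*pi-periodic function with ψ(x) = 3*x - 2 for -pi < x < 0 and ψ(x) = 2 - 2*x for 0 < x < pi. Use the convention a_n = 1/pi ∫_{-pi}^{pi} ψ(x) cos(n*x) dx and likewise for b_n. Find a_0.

a_0 = 1/pi ∫_{-pi}^{pi} ψ(x) dx = 1/pi · (-5*pi**2/2) = -5*pi/2.

-5*pi/2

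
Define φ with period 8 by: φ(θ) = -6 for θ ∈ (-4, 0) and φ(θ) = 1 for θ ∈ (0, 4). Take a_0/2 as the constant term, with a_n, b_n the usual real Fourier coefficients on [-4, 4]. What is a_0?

-5

a_0 = 1/4 ∫_{-4}^{4} φ(θ) dθ = 1/4 · (-20) = -5.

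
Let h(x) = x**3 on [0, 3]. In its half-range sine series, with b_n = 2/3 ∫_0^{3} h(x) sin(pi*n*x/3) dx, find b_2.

b_2 = 2/3 ∫_0^{3} (x**3) sin(2*pi*x/3) dx.
Integrating by parts three times (tabular method), an antiderivative of (x**3) sin(2*pi*x/3) is -3*x**3*cos(2*pi*x/3)/(2*pi) + 27*x**2*sin(2*pi*x/3)/(4*pi**2) + 81*x*cos(2*pi*x/3)/(4*pi**3) - 243*sin(2*pi*x/3)/(8*pi**4); evaluating from 0 to 3: ∫_{0}^{3} (x**3) sin(2*pi*x/3) dx = (81*(3 - 2*pi**2)/(4*pi**3)) - (0) = 81*(3 - 2*pi**2)/(4*pi**3).
Hence b_2 = (2/3)·(81*(3 - 2*pi**2)/(4*pi**3)) = -27/pi + 81/(2*pi**3).

-27/pi + 81/(2*pi**3)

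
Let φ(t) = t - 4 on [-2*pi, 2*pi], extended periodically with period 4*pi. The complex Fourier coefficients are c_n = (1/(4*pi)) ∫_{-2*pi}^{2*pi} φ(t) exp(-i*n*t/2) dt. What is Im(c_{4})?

Since φ is real-valued, Im(c_{4}) = -(1/(4*pi)) ∫_{-2*pi}^{2*pi} φ(t) sin(2*t) dt = -b_{4}/2.
Integrating by parts (boundary term plus one more integral), an antiderivative of (t - 4) sin(2*t) is -t*cos(2*t)/2 + sin(2*t)/4 + 2*cos(2*t); evaluating from -2*pi to 2*pi: ∫_{-2*pi}^{2*pi} (t - 4) sin(2*t) dt = (2 - pi) - (2 + pi) = -2*pi.
Hence Im(c_{4}) = (-1/(4*pi))·(-2*pi) = 1/2.

1/2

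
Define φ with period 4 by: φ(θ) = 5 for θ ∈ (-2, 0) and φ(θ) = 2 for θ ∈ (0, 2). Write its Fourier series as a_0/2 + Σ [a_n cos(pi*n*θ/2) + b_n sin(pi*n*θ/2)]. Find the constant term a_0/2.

a_0 = 1/2 ∫_{-2}^{2} φ(θ) dθ = 1/2 · (14) = 7.
So the constant term a_0/2 = 7/2.

7/2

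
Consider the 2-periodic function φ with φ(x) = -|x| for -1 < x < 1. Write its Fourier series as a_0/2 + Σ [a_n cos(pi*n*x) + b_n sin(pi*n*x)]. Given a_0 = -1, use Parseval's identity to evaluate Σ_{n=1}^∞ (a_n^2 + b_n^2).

Parseval: a_0^2/2 + Σ_{n≥1} (a_n^2+b_n^2) = ∫_{-1}^{1} φ(x)^2 dx = 2/3.
Subtract a_0^2/2 = 1/2: Σ (a_n^2+b_n^2) = 1/6.

1/6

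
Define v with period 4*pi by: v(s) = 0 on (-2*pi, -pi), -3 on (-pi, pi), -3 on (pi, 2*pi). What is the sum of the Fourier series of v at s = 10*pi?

s = 10*pi differs from s = 2*pi by 2 full period(s), and the series is 4*pi-periodic.
At s = 2*pi the one-sided limits are v(2*pi^-) = -3 and v(2*pi^+) = 0.
By Dirichlet's theorem the series converges to their average, [(-3) + (0)]/2 = -3/2.

-3/2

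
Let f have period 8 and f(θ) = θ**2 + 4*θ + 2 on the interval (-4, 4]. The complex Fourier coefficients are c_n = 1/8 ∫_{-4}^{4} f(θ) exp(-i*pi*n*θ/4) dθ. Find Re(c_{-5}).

Since f is real-valued, Re(c_{-5}) = 1/8 ∫_{-4}^{4} f(θ) cos(-5*pi*θ/4) dθ = a_{5}/2.
Integrating by parts twice (tabular method), an antiderivative of (θ**2 + 4*θ + 2) cos(-5*pi*θ/4) is 4*θ**2*sin(5*pi*θ/4)/(5*pi) + 16*θ*sin(5*pi*θ/4)/(5*pi) + 32*θ*cos(5*pi*θ/4)/(25*pi**2) - 128*sin(5*pi*θ/4)/(125*pi**3) + 8*sin(5*pi*θ/4)/(5*pi) + 64*cos(5*pi*θ/4)/(25*pi**2); evaluating from -4 to 4: ∫_{-4}^{4} (θ**2 + 4*θ + 2) cos(-5*pi*θ/4) dθ = (-192/(25*pi**2)) - (64/(25*pi**2)) = -256/(25*pi**2).
Hence Re(c_{-5}) = (1/8)·(-256/(25*pi**2)) = -32/(25*pi**2).

-32/(25*pi**2)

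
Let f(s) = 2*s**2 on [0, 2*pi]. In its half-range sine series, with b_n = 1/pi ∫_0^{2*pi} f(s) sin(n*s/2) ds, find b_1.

b_1 = 1/pi ∫_0^{2*pi} (2*s**2) sin(s/2) ds.
Integrating by parts twice (tabular method), an antiderivative of (2*s**2) sin(s/2) is -4*s**2*cos(s/2) + 16*s*sin(s/2) + 32*cos(s/2); evaluating from 0 to 2*pi: ∫_{0}^{2*pi} (2*s**2) sin(s/2) ds = (-32 + 16*pi**2) - (32) = -64 + 16*pi**2.
Hence b_1 = (1/pi)·(-64 + 16*pi**2) = -64/pi + 16*pi.

-64/pi + 16*pi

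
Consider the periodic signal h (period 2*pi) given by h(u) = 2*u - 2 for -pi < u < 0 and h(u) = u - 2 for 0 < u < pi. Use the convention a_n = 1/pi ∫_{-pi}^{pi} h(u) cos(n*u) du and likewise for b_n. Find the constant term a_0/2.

a_0 = 1/pi ∫_{-pi}^{pi} h(u) du = 1/pi · (-pi*(pi + 8)/2) = -4 - pi/2.
So the constant term a_0/2 = -2 - pi/4.

-2 - pi/4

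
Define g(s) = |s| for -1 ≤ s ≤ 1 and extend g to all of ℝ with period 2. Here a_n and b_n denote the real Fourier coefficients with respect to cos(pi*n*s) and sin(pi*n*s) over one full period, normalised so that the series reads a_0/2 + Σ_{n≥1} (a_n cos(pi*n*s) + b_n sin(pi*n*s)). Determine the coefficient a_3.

a_3 = ∫_{-1}^{1} g(s) cos(3*pi*s) ds.
g is even and cos(3*pi*s) is even, so the integrand is even and a_3 = 2 ∫_0^{1} g(s) cos(3*pi*s) ds.
Integrating by parts (boundary term plus one more integral), an antiderivative of (s) cos(3*pi*s) is s*sin(3*pi*s)/(3*pi) + cos(3*pi*s)/(9*pi**2); evaluating from 0 to 1: ∫_{0}^{1} (s) cos(3*pi*s) ds = (-1/(9*pi**2)) - (1/(9*pi**2)) = -2/(9*pi**2).
Hence a_3 = 2·(-2/(9*pi**2)) = -4/(9*pi**2).

-4/(9*pi**2)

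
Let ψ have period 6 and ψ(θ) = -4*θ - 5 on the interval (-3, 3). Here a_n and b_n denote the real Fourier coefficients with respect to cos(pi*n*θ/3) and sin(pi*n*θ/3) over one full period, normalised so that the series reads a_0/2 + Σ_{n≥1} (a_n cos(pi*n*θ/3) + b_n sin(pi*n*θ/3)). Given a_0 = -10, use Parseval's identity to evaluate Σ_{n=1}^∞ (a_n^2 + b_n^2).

Parseval: a_0^2/2 + Σ_{n≥1} (a_n^2+b_n^2) = 1/3 ∫_{-3}^{3} ψ(θ)^2 dθ = 146.
Subtract a_0^2/2 = 50: Σ (a_n^2+b_n^2) = 96.

96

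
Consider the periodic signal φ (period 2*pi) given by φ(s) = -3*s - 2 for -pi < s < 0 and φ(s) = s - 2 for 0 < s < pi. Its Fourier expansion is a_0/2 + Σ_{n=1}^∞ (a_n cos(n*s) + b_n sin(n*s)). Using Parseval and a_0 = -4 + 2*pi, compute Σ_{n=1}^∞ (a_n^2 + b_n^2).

Parseval: a_0^2/2 + Σ_{n≥1} (a_n^2+b_n^2) = 1/pi ∫_{-pi}^{pi} φ(s)^2 ds = -8*pi + 8 + 10*pi**2/3.
Subtract a_0^2/2 = 2*(2 - pi)**2: Σ (a_n^2+b_n^2) = 4*pi**2/3.

4*pi**2/3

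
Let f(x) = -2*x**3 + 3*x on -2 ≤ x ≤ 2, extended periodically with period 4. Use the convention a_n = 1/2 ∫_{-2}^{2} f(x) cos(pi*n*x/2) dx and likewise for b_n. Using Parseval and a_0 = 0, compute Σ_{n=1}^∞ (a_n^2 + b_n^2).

712/35

Parseval: a_0^2/2 + Σ_{n≥1} (a_n^2+b_n^2) = 1/2 ∫_{-2}^{2} f(x)^2 dx = 712/35.
Subtract a_0^2/2 = 0: Σ (a_n^2+b_n^2) = 712/35.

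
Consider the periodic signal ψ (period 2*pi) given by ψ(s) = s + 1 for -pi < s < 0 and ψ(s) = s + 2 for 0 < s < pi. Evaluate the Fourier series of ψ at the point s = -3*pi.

s = -3*pi differs from s = -pi by -1 full period(s), and the series is 2*pi-periodic.
At s = -pi the one-sided limits are ψ(-pi^-) = 2 + pi and ψ(-pi^+) = 1 - pi.
By Dirichlet's theorem the series converges to their average, [(2 + pi) + (1 - pi)]/2 = 3/2.

3/2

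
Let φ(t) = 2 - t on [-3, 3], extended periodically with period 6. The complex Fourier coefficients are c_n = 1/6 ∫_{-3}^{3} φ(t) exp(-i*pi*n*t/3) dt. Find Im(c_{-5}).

Since φ is real-valued, Im(c_{-5}) = -1/6 ∫_{-3}^{3} φ(t) sin(-5*pi*t/3) dt = b_{5}/2.
Integrating by parts (boundary term plus one more integral), an antiderivative of (2 - t) sin(-5*pi*t/3) is -3*t*cos(5*pi*t/3)/(5*pi) + 9*sin(5*pi*t/3)/(25*pi**2) + 6*cos(5*pi*t/3)/(5*pi); evaluating from -3 to 3: ∫_{-3}^{3} (2 - t) sin(-5*pi*t/3) dt = (3/(5*pi)) - (-3/pi) = 18/(5*pi).
Hence Im(c_{-5}) = (-1/6)·(18/(5*pi)) = -3/(5*pi).

-3/(5*pi)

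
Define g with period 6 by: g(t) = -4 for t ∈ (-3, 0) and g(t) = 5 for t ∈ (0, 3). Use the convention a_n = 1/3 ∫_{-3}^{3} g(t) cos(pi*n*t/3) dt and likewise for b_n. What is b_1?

b_1 = 1/3 ∫_{-3}^{3} g(t) sin(pi*t/3) dt.
Split the integral at the breakpoints.
Directly, an antiderivative of (-4) sin(pi*t/3) is 12*cos(pi*t/3)/pi; evaluating from -3 to 0: ∫_{-3}^{0} (-4) sin(pi*t/3) dt = (12/pi) - (-12/pi) = 24/pi.
Directly, an antiderivative of (5) sin(pi*t/3) is -15*cos(pi*t/3)/pi; evaluating from 0 to 3: ∫_{0}^{3} (5) sin(pi*t/3) dt = (15/pi) - (-15/pi) = 30/pi.
Summing the pieces and multiplying by (1/3) gives b_1 = 18/pi.

18/pi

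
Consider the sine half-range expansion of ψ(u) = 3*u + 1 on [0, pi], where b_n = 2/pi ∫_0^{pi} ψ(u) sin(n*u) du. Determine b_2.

-3

b_2 = 2/pi ∫_0^{pi} (3*u + 1) sin(2*u) du.
Integrating by parts (boundary term plus one more integral), an antiderivative of (3*u + 1) sin(2*u) is -3*u*cos(2*u)/2 + 3*sin(2*u)/4 - cos(2*u)/2; evaluating from 0 to pi: ∫_{0}^{pi} (3*u + 1) sin(2*u) du = (-3*pi/2 - 1/2) - (-1/2) = -3*pi/2.
Hence b_2 = (2/pi)·(-3*pi/2) = -3.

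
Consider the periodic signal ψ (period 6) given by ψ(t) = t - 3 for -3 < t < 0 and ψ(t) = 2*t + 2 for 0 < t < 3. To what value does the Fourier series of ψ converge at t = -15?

t = -15 differs from t = -3 by -2 full period(s), and the series is 6-periodic.
At t = -3 the one-sided limits are ψ(-3^-) = 8 and ψ(-3^+) = -6.
By Dirichlet's theorem the series converges to their average, [(8) + (-6)]/2 = 1.

1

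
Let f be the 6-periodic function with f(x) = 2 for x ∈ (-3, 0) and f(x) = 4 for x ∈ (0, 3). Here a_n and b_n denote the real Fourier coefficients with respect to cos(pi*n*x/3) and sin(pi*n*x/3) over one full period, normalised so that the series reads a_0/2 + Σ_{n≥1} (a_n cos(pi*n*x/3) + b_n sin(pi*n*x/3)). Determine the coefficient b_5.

4/(5*pi)

b_5 = 1/3 ∫_{-3}^{3} f(x) sin(5*pi*x/3) dx.
Split the integral at the breakpoints.
Directly, an antiderivative of (2) sin(5*pi*x/3) is -6*cos(5*pi*x/3)/(5*pi); evaluating from -3 to 0: ∫_{-3}^{0} (2) sin(5*pi*x/3) dx = (-6/(5*pi)) - (6/(5*pi)) = -12/(5*pi).
Directly, an antiderivative of (4) sin(5*pi*x/3) is -12*cos(5*pi*x/3)/(5*pi); evaluating from 0 to 3: ∫_{0}^{3} (4) sin(5*pi*x/3) dx = (12/(5*pi)) - (-12/(5*pi)) = 24/(5*pi).
Summing the pieces and multiplying by (1/3) gives b_5 = 4/(5*pi).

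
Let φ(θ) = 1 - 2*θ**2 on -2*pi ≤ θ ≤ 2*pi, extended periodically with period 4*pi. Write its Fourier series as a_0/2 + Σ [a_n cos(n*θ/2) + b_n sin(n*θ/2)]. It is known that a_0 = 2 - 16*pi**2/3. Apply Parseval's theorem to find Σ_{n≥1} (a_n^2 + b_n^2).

Parseval: a_0^2/2 + Σ_{n≥1} (a_n^2+b_n^2) = (1/(2*pi)) ∫_{-2*pi}^{2*pi} φ(θ)^2 dθ = -32*pi**2/3 + 2 + 128*pi**4/5.
Subtract a_0^2/2 = 2*(3 - 8*pi**2)**2/9: Σ (a_n^2+b_n^2) = 512*pi**4/45.

512*pi**4/45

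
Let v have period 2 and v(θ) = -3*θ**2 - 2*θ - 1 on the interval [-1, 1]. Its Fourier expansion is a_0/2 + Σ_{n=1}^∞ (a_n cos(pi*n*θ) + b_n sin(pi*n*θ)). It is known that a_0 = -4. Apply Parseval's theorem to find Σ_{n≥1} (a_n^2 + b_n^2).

64/15

Parseval: a_0^2/2 + Σ_{n≥1} (a_n^2+b_n^2) = ∫_{-1}^{1} v(θ)^2 dθ = 184/15.
Subtract a_0^2/2 = 8: Σ (a_n^2+b_n^2) = 64/15.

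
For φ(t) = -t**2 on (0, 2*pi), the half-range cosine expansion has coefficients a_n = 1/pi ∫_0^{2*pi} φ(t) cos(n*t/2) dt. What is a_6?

a_6 = 1/pi ∫_0^{2*pi} (-t**2) cos(3*t) dt.
Integrating by parts twice (tabular method), an antiderivative of (-t**2) cos(3*t) is -t**2*sin(3*t)/3 - 2*t*cos(3*t)/9 + 2*sin(3*t)/27; evaluating from 0 to 2*pi: ∫_{0}^{2*pi} (-t**2) cos(3*t) dt = (-4*pi/9) - (0) = -4*pi/9.
Hence a_6 = (1/pi)·(-4*pi/9) = -4/9.

-4/9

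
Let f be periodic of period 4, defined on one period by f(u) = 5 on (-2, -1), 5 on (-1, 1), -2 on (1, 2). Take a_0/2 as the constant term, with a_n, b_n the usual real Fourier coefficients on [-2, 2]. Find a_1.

a_1 = 1/2 ∫_{-2}^{2} f(u) cos(pi*u/2) du.
Split the integral at the breakpoints.
Directly, an antiderivative of (5) cos(pi*u/2) is 10*sin(pi*u/2)/pi; evaluating from -2 to -1: ∫_{-2}^{-1} (5) cos(pi*u/2) du = (-10/pi) - (0) = -10/pi.
Directly, an antiderivative of (5) cos(pi*u/2) is 10*sin(pi*u/2)/pi; evaluating from -1 to 1: ∫_{-1}^{1} (5) cos(pi*u/2) du = (10/pi) - (-10/pi) = 20/pi.
Directly, an antiderivative of (-2) cos(pi*u/2) is -4*sin(pi*u/2)/pi; evaluating from 1 to 2: ∫_{1}^{2} (-2) cos(pi*u/2) du = (0) - (-4/pi) = 4/pi.
Summing the pieces and multiplying by (1/2) gives a_1 = 7/pi.

7/pi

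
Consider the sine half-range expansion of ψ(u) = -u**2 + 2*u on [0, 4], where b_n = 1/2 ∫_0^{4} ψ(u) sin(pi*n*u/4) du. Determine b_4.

4/pi

b_4 = 1/2 ∫_0^{4} (-u**2 + 2*u) sin(pi*u) du.
Integrating by parts twice (tabular method), an antiderivative of (-u**2 + 2*u) sin(pi*u) is u**2*cos(pi*u)/pi - 2*u*sin(pi*u)/pi**2 - 2*u*cos(pi*u)/pi + 2*sin(pi*u)/pi**2 - 2*cos(pi*u)/pi**3; evaluating from 0 to 4: ∫_{0}^{4} (-u**2 + 2*u) sin(pi*u) du = (-2/pi**3 + 8/pi) - (-2/pi**3) = 8/pi.
Hence b_4 = (1/2)·(8/pi) = 4/pi.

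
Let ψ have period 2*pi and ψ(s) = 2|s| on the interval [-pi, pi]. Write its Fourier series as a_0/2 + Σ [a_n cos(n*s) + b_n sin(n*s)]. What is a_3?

-8/(9*pi)

a_3 = 1/pi ∫_{-pi}^{pi} ψ(s) cos(3*s) ds.
ψ is even and cos(3*s) is even, so the integrand is even and a_3 = 2/pi ∫_0^{pi} ψ(s) cos(3*s) ds.
Integrating by parts (boundary term plus one more integral), an antiderivative of (2*s) cos(3*s) is 2*s*sin(3*s)/3 + 2*cos(3*s)/9; evaluating from 0 to pi: ∫_{0}^{pi} (2*s) cos(3*s) ds = (-2/9) - (2/9) = -4/9.
Hence a_3 = (2/pi)·(-4/9) = -8/(9*pi).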